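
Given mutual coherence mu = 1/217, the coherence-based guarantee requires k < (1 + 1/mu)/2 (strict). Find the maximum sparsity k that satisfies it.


1/mu = 217.
1 + 1/mu = 218.
(1 + 1/mu)/2 = 109 is an integer and the inequality is strict, so k_max = 109 - 1 = 108.

108


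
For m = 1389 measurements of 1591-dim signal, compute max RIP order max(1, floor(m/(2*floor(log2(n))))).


floor(log2(1591)) = 10.
2*10 = 20.
m/(2*floor(log2(n))) = 1389/20 ≈ 69.45.
floor = 69.
k = max(1, 69) = 69.

69


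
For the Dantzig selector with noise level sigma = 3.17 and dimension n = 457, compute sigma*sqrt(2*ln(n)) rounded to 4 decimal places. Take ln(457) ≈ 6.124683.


ln(457) ≈ 6.124683.
2*ln(n) ≈ 12.249366.
sqrt(2*ln(n)) ≈ sqrt(12.249366) ≈ 3.499909.
threshold ≈ 3.17*3.499909 = 11.09471153 ≈ 11.0947.

11.0947


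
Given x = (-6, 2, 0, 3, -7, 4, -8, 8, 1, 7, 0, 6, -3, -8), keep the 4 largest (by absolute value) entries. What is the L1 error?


Sorted |x_i| descending: [8, 8, 8, 7, 7, 6, 6, 4, 3, 3, 2, 1, 0, 0]
Keep top 4: [8, 8, 8, 7]
Tail entries: [7, 6, 6, 4, 3, 3, 2, 1, 0, 0]
L1 error = sum of tail = 32.

32


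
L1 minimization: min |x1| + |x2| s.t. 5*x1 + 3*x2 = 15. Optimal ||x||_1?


Axis intercepts:
  x1 = 3, x2 = 0: L1 = 3
  x1 = 0, x2 = 5: L1 = 5
x* = (3, 0)
||x*||_1 = 3.

3


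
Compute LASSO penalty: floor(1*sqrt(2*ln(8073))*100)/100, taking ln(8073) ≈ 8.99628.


ln(8073) ≈ 8.99628.
2*ln(n) ≈ 17.99256.
sqrt(2*ln(n)) ≈ sqrt(17.99256) ≈ 4.241764.
lambda ≈ 1*4.241764 = 4.241764.
floor(lambda*100)/100 = 4.24.

4.24


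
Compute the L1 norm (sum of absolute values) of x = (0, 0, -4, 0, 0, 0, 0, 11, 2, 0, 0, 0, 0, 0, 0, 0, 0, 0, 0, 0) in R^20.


Non-zero entries: [(2, -4), (7, 11), (8, 2)]
Absolute values: [4, 11, 2]
||x||_1 = sum = 17.

17


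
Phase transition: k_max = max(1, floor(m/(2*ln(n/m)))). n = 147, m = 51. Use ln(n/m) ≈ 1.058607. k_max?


n/m = 147/51 = 49/17.
ln(n/m) ≈ 1.058607.
2*ln(n/m) ≈ 2.117214.
m/(2*ln(n/m)) ≈ 51/2.117214 ≈ 24.0883.
floor = 24.
k_max = max(1, 24) = 24.

24


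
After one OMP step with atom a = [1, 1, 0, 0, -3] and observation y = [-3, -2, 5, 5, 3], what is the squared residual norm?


a^T a = 11.
a^T y = -14.
coeff = -14/11 = -14/11.
||r||^2 = 596/11.

596/11


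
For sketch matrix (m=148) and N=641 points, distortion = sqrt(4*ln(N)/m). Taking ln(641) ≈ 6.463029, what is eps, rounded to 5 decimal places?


ln(641) ≈ 6.463029.
4*ln(N)/m ≈ 4*6.463029/148 ≈ 0.17467646.
eps = sqrt(0.17467646) ≈ 0.4179431 ≈ 0.41794.

0.41794


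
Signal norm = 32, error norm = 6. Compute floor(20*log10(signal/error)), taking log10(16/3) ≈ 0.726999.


||x||/||e|| = 32/6 = 16/3.
log10(16/3) ≈ 0.726999.
20*log10(||x||/||e||) ≈ 20*0.726999 = 14.53998.
floor(14.53998) = 14.

14


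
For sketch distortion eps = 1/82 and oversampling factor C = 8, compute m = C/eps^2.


1/eps = 82.
(1/eps)^2 = 6724.
m = 8*6724 = 53792.

53792


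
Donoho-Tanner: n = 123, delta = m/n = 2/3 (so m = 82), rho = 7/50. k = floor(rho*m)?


m = 2/3*123 = 82.
rho = 7/50.
rho*m = 7/50*82 = 11.48.
k = floor(11.48) = 11.

11


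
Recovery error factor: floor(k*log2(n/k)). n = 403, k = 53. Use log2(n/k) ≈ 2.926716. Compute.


log2(n/k) = log2(403/53) ≈ 2.926716.
k*log2(n/k) ≈ 53*2.926716 = 155.115948.
floor(155.115948) = 155.

155


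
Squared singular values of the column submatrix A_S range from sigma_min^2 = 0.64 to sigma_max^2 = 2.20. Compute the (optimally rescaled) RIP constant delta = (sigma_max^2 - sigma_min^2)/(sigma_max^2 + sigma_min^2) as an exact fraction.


lambda_max - lambda_min = 2.20 - 0.64 = 1.56.
lambda_max + lambda_min = 2.20 + 0.64 = 2.84.
delta = 1.56/2.84 = 156/284 = 39/71.

39/71


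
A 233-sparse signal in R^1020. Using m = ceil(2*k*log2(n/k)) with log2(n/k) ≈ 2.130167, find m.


log2(n/k) = log2(1020/233) ≈ 2.130167.
2*k*log2(n/k) ≈ 2*233*2.130167 = 992.657822.
m = ceil(992.657822) = 993.

993


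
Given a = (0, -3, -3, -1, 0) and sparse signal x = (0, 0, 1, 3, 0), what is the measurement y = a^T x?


Non-zero terms: ['-3*1', '-1*3']
Products: [-3, -3]
y = sum = -6.

-6


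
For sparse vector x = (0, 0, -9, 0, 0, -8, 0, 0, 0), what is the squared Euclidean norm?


Non-zero entries: [(2, -9), (5, -8)]
Squares: [81, 64]
||x||_2^2 = sum = 145.

145


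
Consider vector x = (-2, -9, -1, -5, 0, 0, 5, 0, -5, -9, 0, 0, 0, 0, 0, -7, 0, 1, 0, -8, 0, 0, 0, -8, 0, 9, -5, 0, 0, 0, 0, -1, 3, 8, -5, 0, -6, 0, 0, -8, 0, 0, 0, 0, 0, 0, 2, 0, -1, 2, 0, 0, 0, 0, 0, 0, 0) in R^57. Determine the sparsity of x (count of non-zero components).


Non-zero positions: [0, 1, 2, 3, 6, 8, 9, 15, 17, 19, 23, 25, 26, 31, 32, 33, 34, 36, 39, 46, 48, 49].
Sparsity = 22.

22


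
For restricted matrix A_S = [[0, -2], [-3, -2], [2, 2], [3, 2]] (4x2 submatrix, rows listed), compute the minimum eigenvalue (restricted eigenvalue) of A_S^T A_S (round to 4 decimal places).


A_S^T A_S = [[22, 16], [16, 16]].
trace = 38.
det = 96.
disc = trace^2 - 4*det = 1444 - 4*96 = 1060.
sqrt(1060) ≈ 32.557641.
lam_min = (38 - sqrt(1060))/2 ≈ (38 - 32.557641)/2 = 2.7211795 ≈ 2.7212.

2.7212


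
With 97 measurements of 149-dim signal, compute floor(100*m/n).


100*m/n = 100*97/149 ≈ 65.1007.
floor = 65.

65


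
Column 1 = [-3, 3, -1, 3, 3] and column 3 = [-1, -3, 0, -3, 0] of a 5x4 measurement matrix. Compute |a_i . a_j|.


Inner product: -3*-1 + 3*-3 + -1*0 + 3*-3 + 3*0
Products: [3, -9, 0, -9, 0]
Sum = -15.
|dot| = 15.

15


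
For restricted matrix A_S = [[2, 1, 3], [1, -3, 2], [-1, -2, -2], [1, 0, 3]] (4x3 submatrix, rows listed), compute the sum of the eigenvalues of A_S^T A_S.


Sum of eigenvalues of A_S^T A_S = trace(A_S^T A_S) = sum of squared column norms of A_S.
A_S^T A_S diagonal: [7, 14, 26].
trace = 7 + 14 + 26 = 47.

47


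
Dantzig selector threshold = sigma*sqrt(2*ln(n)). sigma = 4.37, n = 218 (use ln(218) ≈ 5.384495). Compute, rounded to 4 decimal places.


ln(218) ≈ 5.384495.
2*ln(n) ≈ 10.76899.
sqrt(2*ln(n)) ≈ sqrt(10.76899) ≈ 3.281614.
threshold ≈ 4.37*3.281614 = 14.34065318 ≈ 14.3407.

14.3407


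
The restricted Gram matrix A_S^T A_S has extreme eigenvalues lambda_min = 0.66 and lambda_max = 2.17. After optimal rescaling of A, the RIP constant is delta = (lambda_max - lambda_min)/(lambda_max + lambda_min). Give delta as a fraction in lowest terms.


lambda_max - lambda_min = 2.17 - 0.66 = 1.51.
lambda_max + lambda_min = 2.17 + 0.66 = 2.83.
delta = 1.51/2.83 = 151/283.

151/283


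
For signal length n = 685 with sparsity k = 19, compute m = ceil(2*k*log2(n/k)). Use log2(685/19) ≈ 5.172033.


log2(n/k) = log2(685/19) ≈ 5.172033.
2*k*log2(n/k) ≈ 2*19*5.172033 = 196.537254.
m = ceil(196.537254) = 197.

197


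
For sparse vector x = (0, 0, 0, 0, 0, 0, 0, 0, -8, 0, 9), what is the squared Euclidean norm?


Non-zero entries: [(8, -8), (10, 9)]
Squares: [64, 81]
||x||_2^2 = sum = 145.

145


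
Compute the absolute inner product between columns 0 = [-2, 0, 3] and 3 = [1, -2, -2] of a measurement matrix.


Inner product: -2*1 + 0*-2 + 3*-2
Products: [-2, 0, -6]
Sum = -8.
|dot| = 8.

8


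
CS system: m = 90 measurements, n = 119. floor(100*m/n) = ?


100*m/n = 100*90/119 ≈ 75.6303.
floor = 75.

75


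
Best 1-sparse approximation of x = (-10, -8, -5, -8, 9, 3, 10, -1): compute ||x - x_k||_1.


Sorted |x_i| descending: [10, 10, 9, 8, 8, 5, 3, 1]
Keep top 1: [10]
Tail entries: [10, 9, 8, 8, 5, 3, 1]
L1 error = sum of tail = 44.

44


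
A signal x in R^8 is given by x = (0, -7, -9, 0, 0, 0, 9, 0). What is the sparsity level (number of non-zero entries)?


Non-zero positions: [1, 2, 6].
Sparsity = 3.

3


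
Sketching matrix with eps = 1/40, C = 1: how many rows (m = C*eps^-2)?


1/eps = 40.
(1/eps)^2 = 1600.
m = 1*1600 = 1600.

1600


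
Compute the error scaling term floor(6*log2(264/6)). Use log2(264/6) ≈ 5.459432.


log2(n/k) = log2(264/6) ≈ 5.459432.
k*log2(n/k) ≈ 6*5.459432 = 32.756592.
floor(32.756592) = 32.

32


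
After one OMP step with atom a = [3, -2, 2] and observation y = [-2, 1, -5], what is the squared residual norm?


a^T a = 17.
a^T y = -18.
coeff = -18/17 = -18/17.
||r||^2 = 186/17.

186/17


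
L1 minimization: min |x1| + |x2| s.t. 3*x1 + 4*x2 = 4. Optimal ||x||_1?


Axis intercepts:
  x1 = 4/3, x2 = 0: L1 = 4/3
  x1 = 0, x2 = 1: L1 = 1
x* = (0, 1)
||x*||_1 = 1.

1


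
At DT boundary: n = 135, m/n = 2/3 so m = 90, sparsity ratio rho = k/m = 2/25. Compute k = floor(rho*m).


m = 2/3*135 = 90.
rho = 2/25.
rho*m = 2/25*90 = 7.2.
k = floor(7.2) = 7.

7


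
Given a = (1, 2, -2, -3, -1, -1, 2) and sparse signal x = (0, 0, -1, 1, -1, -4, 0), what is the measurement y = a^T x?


Non-zero terms: ['-2*-1', '-3*1', '-1*-1', '-1*-4']
Products: [2, -3, 1, 4]
y = sum = 4.

4


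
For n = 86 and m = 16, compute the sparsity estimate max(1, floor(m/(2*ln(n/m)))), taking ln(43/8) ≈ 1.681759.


n/m = 86/16 = 43/8.
ln(n/m) ≈ 1.681759.
2*ln(n/m) ≈ 3.363518.
m/(2*ln(n/m)) ≈ 16/3.363518 ≈ 4.7569.
floor = 4.
k_max = max(1, 4) = 4.

4


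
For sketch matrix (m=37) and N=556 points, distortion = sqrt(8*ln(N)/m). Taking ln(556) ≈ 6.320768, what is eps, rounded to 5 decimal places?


ln(556) ≈ 6.320768.
8*ln(N)/m ≈ 8*6.320768/37 ≈ 1.36665254.
eps = sqrt(1.36665254) ≈ 1.1690392 ≈ 1.16904.

1.16904


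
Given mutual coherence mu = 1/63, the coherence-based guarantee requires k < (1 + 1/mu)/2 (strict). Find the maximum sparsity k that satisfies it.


1/mu = 63.
1 + 1/mu = 64.
(1 + 1/mu)/2 = 32 is an integer and the inequality is strict, so k_max = 32 - 1 = 31.

31


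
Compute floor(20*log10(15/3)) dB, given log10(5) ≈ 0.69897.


||x||/||e|| = 15/3 = 5.
log10(5) ≈ 0.69897.
20*log10(||x||/||e||) ≈ 20*0.69897 = 13.9794.
floor(13.9794) = 13.

13


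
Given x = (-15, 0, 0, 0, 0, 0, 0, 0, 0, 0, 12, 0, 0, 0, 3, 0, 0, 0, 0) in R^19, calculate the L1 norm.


Non-zero entries: [(0, -15), (10, 12), (14, 3)]
Absolute values: [15, 12, 3]
||x||_1 = sum = 30.

30


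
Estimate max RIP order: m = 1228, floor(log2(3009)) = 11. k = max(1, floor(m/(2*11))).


floor(log2(3009)) = 11.
2*11 = 22.
m/(2*floor(log2(n))) = 1228/22 ≈ 55.8182.
floor = 55.
k = max(1, 55) = 55.

55


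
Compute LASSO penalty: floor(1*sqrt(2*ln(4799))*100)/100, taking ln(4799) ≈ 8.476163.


ln(4799) ≈ 8.476163.
2*ln(n) ≈ 16.952326.
sqrt(2*ln(n)) ≈ sqrt(16.952326) ≈ 4.11732.
lambda ≈ 1*4.11732 = 4.11732.
floor(lambda*100)/100 = 4.11.

4.11


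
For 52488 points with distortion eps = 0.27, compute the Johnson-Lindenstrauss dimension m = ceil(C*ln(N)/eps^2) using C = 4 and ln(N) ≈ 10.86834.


ln(52488) ≈ 10.86834.
eps^2 = 0.27^2 = 0.0729.
C*ln(N)/eps^2 ≈ 4*10.86834/0.0729 ≈ 596.3424.
m = ceil(596.3424) = 597.

597


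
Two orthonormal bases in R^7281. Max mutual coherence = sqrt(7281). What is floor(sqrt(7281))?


85^2 = 7225 <= 7281 < 7396 = 86^2, so 85 <= sqrt(7281) < 86.
floor(sqrt(7281)) = 85.

85


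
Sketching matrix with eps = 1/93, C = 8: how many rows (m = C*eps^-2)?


1/eps = 93.
(1/eps)^2 = 8649.
m = 8*8649 = 69192.

69192


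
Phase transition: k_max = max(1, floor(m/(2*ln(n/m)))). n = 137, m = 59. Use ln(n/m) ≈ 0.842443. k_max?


n/m = 137/59.
ln(n/m) ≈ 0.842443.
2*ln(n/m) ≈ 1.684886.
m/(2*ln(n/m)) ≈ 59/1.684886 ≈ 35.0172.
floor = 35.
k_max = max(1, 35) = 35.

35


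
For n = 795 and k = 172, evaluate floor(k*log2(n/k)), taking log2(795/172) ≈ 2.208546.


log2(n/k) = log2(795/172) ≈ 2.208546.
k*log2(n/k) ≈ 172*2.208546 = 379.869912.
floor(379.869912) = 379.

379


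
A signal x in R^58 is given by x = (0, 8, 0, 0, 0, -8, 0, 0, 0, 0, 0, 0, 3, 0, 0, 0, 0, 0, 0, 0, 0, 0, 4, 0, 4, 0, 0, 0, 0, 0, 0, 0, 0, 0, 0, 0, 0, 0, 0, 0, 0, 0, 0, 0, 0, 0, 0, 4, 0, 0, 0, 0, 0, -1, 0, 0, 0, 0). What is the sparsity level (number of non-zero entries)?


Non-zero positions: [1, 5, 12, 22, 24, 47, 53].
Sparsity = 7.

7


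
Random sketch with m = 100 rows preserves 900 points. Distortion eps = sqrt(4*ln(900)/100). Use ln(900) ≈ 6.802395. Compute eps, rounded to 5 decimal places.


ln(900) ≈ 6.802395.
4*ln(N)/m ≈ 4*6.802395/100 ≈ 0.2720958.
eps = sqrt(0.2720958) ≈ 0.521628 ≈ 0.52163.

0.52163


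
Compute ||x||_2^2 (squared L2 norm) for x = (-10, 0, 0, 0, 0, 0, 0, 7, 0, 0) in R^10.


Non-zero entries: [(0, -10), (7, 7)]
Squares: [100, 49]
||x||_2^2 = sum = 149.

149


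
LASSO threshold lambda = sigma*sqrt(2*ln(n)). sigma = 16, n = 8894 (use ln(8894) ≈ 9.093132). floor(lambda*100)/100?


ln(8894) ≈ 9.093132.
2*ln(n) ≈ 18.186264.
sqrt(2*ln(n)) ≈ sqrt(18.186264) ≈ 4.264536.
lambda ≈ 16*4.264536 = 68.232576.
floor(lambda*100)/100 = 68.23.

68.23


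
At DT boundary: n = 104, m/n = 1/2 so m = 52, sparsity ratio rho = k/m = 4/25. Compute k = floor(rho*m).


m = 1/2*104 = 52.
rho = 4/25.
rho*m = 4/25*52 = 8.32.
k = floor(8.32) = 8.

8


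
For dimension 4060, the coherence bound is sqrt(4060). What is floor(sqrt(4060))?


63^2 = 3969 <= 4060 < 4096 = 64^2, so 63 <= sqrt(4060) < 64.
floor(sqrt(4060)) = 63.

63


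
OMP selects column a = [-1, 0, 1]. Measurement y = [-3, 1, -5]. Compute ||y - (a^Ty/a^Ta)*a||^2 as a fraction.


a^T a = 2.
a^T y = -2.
coeff = -2/2 = -1.
||r||^2 = 33.

33


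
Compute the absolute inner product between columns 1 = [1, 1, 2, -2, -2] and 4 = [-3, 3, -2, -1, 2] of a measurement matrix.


Inner product: 1*-3 + 1*3 + 2*-2 + -2*-1 + -2*2
Products: [-3, 3, -4, 2, -4]
Sum = -6.
|dot| = 6.

6


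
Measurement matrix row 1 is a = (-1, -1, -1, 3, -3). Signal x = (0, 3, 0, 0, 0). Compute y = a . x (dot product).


Non-zero terms: ['-1*3']
Products: [-3]
y = sum = -3.

-3


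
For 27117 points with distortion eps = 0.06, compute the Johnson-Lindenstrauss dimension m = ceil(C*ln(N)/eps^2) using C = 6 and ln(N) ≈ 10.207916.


ln(27117) ≈ 10.207916.
eps^2 = 0.06^2 = 0.0036.
C*ln(N)/eps^2 ≈ 6*10.207916/0.0036 ≈ 17013.1933.
m = ceil(17013.1933) = 17014.

17014


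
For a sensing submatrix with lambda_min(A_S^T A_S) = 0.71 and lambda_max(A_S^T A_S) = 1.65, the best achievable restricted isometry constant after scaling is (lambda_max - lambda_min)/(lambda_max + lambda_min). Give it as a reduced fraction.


lambda_max - lambda_min = 1.65 - 0.71 = 0.94.
lambda_max + lambda_min = 1.65 + 0.71 = 2.36.
delta = 0.94/2.36 = 94/236 = 47/118.

47/118


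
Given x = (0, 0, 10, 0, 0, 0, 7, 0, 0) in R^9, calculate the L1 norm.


Non-zero entries: [(2, 10), (6, 7)]
Absolute values: [10, 7]
||x||_1 = sum = 17.

17


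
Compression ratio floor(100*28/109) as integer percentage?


100*m/n = 100*28/109 ≈ 25.6881.
floor = 25.

25


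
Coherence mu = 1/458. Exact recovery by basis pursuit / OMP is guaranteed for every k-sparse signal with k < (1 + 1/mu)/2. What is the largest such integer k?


1/mu = 458.
1 + 1/mu = 459.
(1 + 1/mu)/2 = 229.5 is not an integer, so k_max = floor(229.5) = 229.

229


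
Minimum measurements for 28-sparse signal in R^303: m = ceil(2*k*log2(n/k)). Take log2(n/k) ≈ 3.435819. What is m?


log2(n/k) = log2(303/28) ≈ 3.435819.
2*k*log2(n/k) ≈ 2*28*3.435819 = 192.405864.
m = ceil(192.405864) = 193.

193


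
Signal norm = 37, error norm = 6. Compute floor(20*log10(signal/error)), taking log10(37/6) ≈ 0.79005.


||x||/||e|| = 37/6.
log10(37/6) ≈ 0.79005.
20*log10(||x||/||e||) ≈ 20*0.79005 = 15.801.
floor(15.801) = 15.

15


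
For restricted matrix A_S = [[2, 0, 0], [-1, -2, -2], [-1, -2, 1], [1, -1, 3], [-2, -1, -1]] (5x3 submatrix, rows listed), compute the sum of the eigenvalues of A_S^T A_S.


Sum of eigenvalues of A_S^T A_S = trace(A_S^T A_S) = sum of squared column norms of A_S.
A_S^T A_S diagonal: [11, 10, 15].
trace = 11 + 10 + 15 = 36.

36


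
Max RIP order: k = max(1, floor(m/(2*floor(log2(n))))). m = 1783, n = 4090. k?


floor(log2(4090)) = 11.
2*11 = 22.
m/(2*floor(log2(n))) = 1783/22 ≈ 81.0455.
floor = 81.
k = max(1, 81) = 81.

81


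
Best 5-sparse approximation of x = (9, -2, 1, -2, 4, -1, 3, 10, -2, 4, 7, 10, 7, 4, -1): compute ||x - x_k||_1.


Sorted |x_i| descending: [10, 10, 9, 7, 7, 4, 4, 4, 3, 2, 2, 2, 1, 1, 1]
Keep top 5: [10, 10, 9, 7, 7]
Tail entries: [4, 4, 4, 3, 2, 2, 2, 1, 1, 1]
L1 error = sum of tail = 24.

24


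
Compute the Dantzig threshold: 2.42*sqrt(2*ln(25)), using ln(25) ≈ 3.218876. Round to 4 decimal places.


ln(25) ≈ 3.218876.
2*ln(n) ≈ 6.437752.
sqrt(2*ln(n)) ≈ sqrt(6.437752) ≈ 2.537273.
threshold ≈ 2.42*2.537273 = 6.14020066 ≈ 6.1402.

6.1402


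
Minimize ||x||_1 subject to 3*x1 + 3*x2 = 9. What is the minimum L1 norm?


Axis intercepts:
  x1 = 3, x2 = 0: L1 = 3
  x1 = 0, x2 = 3: L1 = 3
x* = (3, 0)
||x*||_1 = 3.

3


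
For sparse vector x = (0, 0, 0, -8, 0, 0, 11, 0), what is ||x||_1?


Non-zero entries: [(3, -8), (6, 11)]
Absolute values: [8, 11]
||x||_1 = sum = 19.

19


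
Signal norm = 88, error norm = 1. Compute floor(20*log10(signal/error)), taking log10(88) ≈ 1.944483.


||x||/||e|| = 88/1 = 88.
log10(88) ≈ 1.944483.
20*log10(||x||/||e||) ≈ 20*1.944483 = 38.88966.
floor(38.88966) = 38.

38


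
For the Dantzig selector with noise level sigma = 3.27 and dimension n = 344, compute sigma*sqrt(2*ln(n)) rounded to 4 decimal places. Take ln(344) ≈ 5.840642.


ln(344) ≈ 5.840642.
2*ln(n) ≈ 11.681284.
sqrt(2*ln(n)) ≈ sqrt(11.681284) ≈ 3.417789.
threshold ≈ 3.27*3.417789 = 11.17617003 ≈ 11.1762.

11.1762


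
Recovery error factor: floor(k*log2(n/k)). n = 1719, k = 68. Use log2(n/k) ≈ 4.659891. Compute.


log2(n/k) = log2(1719/68) ≈ 4.659891.
k*log2(n/k) ≈ 68*4.659891 = 316.872588.
floor(316.872588) = 316.

316


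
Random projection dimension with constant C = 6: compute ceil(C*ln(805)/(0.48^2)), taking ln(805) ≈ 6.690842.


ln(805) ≈ 6.690842.
eps^2 = 0.48^2 = 0.2304.
C*ln(N)/eps^2 ≈ 6*6.690842/0.2304 ≈ 174.2407.
m = ceil(174.2407) = 175.

175


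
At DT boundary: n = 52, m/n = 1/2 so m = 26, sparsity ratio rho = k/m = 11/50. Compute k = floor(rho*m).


m = 1/2*52 = 26.
rho = 11/50.
rho*m = 11/50*26 = 5.72.
k = floor(5.72) = 5.

5


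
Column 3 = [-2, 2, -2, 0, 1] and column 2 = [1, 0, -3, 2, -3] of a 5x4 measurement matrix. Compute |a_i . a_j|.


Inner product: -2*1 + 2*0 + -2*-3 + 0*2 + 1*-3
Products: [-2, 0, 6, 0, -3]
Sum = 1.
|dot| = 1.

1


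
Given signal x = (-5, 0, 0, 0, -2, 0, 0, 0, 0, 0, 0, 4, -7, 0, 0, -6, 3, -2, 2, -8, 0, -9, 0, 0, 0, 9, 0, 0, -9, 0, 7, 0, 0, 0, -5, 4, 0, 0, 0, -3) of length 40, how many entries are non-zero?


Non-zero positions: [0, 4, 11, 12, 15, 16, 17, 18, 19, 21, 25, 28, 30, 34, 35, 39].
Sparsity = 16.

16


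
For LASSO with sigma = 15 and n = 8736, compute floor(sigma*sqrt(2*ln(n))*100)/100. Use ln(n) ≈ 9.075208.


ln(8736) ≈ 9.075208.
2*ln(n) ≈ 18.150416.
sqrt(2*ln(n)) ≈ sqrt(18.150416) ≈ 4.260331.
lambda ≈ 15*4.260331 = 63.904965.
floor(lambda*100)/100 = 63.90.

63.90


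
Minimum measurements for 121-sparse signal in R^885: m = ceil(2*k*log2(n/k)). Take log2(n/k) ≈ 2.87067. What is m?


log2(n/k) = log2(885/121) ≈ 2.87067.
2*k*log2(n/k) ≈ 2*121*2.87067 = 694.70214.
m = ceil(694.70214) = 695.

695


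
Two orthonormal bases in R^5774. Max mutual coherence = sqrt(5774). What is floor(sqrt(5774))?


75^2 = 5625 <= 5774 < 5776 = 76^2, so 75 <= sqrt(5774) < 76.
floor(sqrt(5774)) = 75.

75


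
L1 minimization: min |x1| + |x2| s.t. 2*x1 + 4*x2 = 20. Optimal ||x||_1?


Axis intercepts:
  x1 = 10, x2 = 0: L1 = 10
  x1 = 0, x2 = 5: L1 = 5
x* = (0, 5)
||x*||_1 = 5.

5


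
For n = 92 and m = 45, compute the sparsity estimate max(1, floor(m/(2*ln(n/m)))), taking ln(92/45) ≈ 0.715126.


n/m = 92/45.
ln(n/m) ≈ 0.715126.
2*ln(n/m) ≈ 1.430252.
m/(2*ln(n/m)) ≈ 45/1.430252 ≈ 31.463.
floor = 31.
k_max = max(1, 31) = 31.

31


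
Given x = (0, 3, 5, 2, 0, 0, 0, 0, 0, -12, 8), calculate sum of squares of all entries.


Non-zero entries: [(1, 3), (2, 5), (3, 2), (9, -12), (10, 8)]
Squares: [9, 25, 4, 144, 64]
||x||_2^2 = sum = 246.

246


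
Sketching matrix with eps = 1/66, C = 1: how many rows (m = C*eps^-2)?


1/eps = 66.
(1/eps)^2 = 4356.
m = 1*4356 = 4356.

4356


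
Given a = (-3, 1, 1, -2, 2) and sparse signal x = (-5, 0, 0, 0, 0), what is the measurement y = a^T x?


Non-zero terms: ['-3*-5']
Products: [15]
y = sum = 15.

15


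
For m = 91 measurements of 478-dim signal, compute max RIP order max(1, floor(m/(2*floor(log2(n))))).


floor(log2(478)) = 8.
2*8 = 16.
m/(2*floor(log2(n))) = 91/16 ≈ 5.6875.
floor = 5.
k = max(1, 5) = 5.

5


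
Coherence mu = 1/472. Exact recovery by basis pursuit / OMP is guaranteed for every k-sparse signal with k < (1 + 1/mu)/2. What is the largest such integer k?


1/mu = 472.
1 + 1/mu = 473.
(1 + 1/mu)/2 = 236.5 is not an integer, so k_max = floor(236.5) = 236.

236


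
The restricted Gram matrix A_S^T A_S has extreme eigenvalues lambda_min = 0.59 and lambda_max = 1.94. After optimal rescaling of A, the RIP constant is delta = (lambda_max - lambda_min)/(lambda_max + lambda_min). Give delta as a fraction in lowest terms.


lambda_max - lambda_min = 1.94 - 0.59 = 1.35.
lambda_max + lambda_min = 1.94 + 0.59 = 2.53.
delta = 1.35/2.53 = 135/253.

135/253


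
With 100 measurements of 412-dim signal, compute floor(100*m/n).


100*m/n = 100*100/412 ≈ 24.2718.
floor = 24.

24


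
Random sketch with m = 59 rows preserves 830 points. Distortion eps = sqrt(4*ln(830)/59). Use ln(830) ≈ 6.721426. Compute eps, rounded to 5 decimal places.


ln(830) ≈ 6.721426.
4*ln(N)/m ≈ 4*6.721426/59 ≈ 0.4556899.
eps = sqrt(0.4556899) ≈ 0.6750481 ≈ 0.67505.

0.67505


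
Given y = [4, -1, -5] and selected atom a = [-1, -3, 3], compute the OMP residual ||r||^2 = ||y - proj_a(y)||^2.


a^T a = 19.
a^T y = -16.
coeff = -16/19 = -16/19.
||r||^2 = 542/19.

542/19


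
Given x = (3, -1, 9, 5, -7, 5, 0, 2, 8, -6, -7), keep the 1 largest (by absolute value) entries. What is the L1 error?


Sorted |x_i| descending: [9, 8, 7, 7, 6, 5, 5, 3, 2, 1, 0]
Keep top 1: [9]
Tail entries: [8, 7, 7, 6, 5, 5, 3, 2, 1, 0]
L1 error = sum of tail = 44.

44


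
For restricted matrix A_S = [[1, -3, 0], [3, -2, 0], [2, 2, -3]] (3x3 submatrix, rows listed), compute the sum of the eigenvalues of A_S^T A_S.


Sum of eigenvalues of A_S^T A_S = trace(A_S^T A_S) = sum of squared column norms of A_S.
A_S^T A_S diagonal: [14, 17, 9].
trace = 14 + 17 + 9 = 40.

40


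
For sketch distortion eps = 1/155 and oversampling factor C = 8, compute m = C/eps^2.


1/eps = 155.
(1/eps)^2 = 24025.
m = 8*24025 = 192200.

192200


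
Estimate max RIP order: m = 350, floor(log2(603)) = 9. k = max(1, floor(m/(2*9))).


floor(log2(603)) = 9.
2*9 = 18.
m/(2*floor(log2(n))) = 350/18 ≈ 19.4444.
floor = 19.
k = max(1, 19) = 19.

19


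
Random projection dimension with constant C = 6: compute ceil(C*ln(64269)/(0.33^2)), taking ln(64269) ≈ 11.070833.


ln(64269) ≈ 11.070833.
eps^2 = 0.33^2 = 0.1089.
C*ln(N)/eps^2 ≈ 6*11.070833/0.1089 ≈ 609.9633.
m = ceil(609.9633) = 610.

610


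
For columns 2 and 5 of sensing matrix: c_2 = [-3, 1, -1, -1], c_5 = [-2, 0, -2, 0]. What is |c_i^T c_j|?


Inner product: -3*-2 + 1*0 + -1*-2 + -1*0
Products: [6, 0, 2, 0]
Sum = 8.
|dot| = 8.

8


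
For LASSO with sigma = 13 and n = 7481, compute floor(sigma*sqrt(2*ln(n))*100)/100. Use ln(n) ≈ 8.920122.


ln(7481) ≈ 8.920122.
2*ln(n) ≈ 17.840244.
sqrt(2*ln(n)) ≈ sqrt(17.840244) ≈ 4.223771.
lambda ≈ 13*4.223771 = 54.909023.
floor(lambda*100)/100 = 54.90.

54.90


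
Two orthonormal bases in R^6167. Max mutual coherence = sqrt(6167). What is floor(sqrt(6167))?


78^2 = 6084 <= 6167 < 6241 = 79^2, so 78 <= sqrt(6167) < 79.
floor(sqrt(6167)) = 78.

78


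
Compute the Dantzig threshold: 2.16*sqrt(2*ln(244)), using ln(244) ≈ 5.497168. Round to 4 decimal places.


ln(244) ≈ 5.497168.
2*ln(n) ≈ 10.994336.
sqrt(2*ln(n)) ≈ sqrt(10.994336) ≈ 3.315771.
threshold ≈ 2.16*3.315771 = 7.16206536 ≈ 7.1621.

7.1621


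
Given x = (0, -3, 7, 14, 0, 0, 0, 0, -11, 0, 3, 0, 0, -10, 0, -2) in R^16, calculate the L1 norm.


Non-zero entries: [(1, -3), (2, 7), (3, 14), (8, -11), (10, 3), (13, -10), (15, -2)]
Absolute values: [3, 7, 14, 11, 3, 10, 2]
||x||_1 = sum = 50.

50


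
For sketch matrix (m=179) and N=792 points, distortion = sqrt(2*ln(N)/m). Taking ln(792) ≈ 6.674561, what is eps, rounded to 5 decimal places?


ln(792) ≈ 6.674561.
2*ln(N)/m ≈ 2*6.674561/179 ≈ 0.0745761.
eps = sqrt(0.0745761) ≈ 0.2730863 ≈ 0.27309.

0.27309


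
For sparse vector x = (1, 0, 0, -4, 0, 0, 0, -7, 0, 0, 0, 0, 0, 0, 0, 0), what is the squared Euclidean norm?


Non-zero entries: [(0, 1), (3, -4), (7, -7)]
Squares: [1, 16, 49]
||x||_2^2 = sum = 66.

66


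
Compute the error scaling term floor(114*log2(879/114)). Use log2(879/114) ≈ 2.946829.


log2(n/k) = log2(879/114) ≈ 2.946829.
k*log2(n/k) ≈ 114*2.946829 = 335.938506.
floor(335.938506) = 335.

335


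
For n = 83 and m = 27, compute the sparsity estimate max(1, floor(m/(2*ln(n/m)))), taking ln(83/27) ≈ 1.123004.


n/m = 83/27.
ln(n/m) ≈ 1.123004.
2*ln(n/m) ≈ 2.246008.
m/(2*ln(n/m)) ≈ 27/2.246008 ≈ 12.0213.
floor = 12.
k_max = max(1, 12) = 12.

12


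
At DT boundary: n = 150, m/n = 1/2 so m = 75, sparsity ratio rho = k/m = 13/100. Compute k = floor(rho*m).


m = 1/2*150 = 75.
rho = 13/100.
rho*m = 13/100*75 = 9.75.
k = floor(9.75) = 9.

9


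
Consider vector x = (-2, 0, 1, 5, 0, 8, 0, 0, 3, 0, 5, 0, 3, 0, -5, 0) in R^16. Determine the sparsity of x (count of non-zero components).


Non-zero positions: [0, 2, 3, 5, 8, 10, 12, 14].
Sparsity = 8.

8


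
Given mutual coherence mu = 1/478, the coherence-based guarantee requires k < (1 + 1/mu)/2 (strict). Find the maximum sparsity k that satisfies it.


1/mu = 478.
1 + 1/mu = 479.
(1 + 1/mu)/2 = 239.5 is not an integer, so k_max = floor(239.5) = 239.

239


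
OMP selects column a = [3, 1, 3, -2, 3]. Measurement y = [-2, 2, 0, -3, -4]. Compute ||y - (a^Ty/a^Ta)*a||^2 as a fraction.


a^T a = 32.
a^T y = -10.
coeff = -10/32 = -5/16.
||r||^2 = 239/8.

239/8


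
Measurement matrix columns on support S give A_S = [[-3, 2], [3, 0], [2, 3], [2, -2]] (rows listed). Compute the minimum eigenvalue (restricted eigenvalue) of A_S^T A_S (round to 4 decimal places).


A_S^T A_S = [[26, -4], [-4, 17]].
trace = 43.
det = 426.
disc = trace^2 - 4*det = 1849 - 4*426 = 145.
sqrt(145) ≈ 12.041595.
lam_min = (43 - sqrt(145))/2 ≈ (43 - 12.041595)/2 = 15.4792025 ≈ 15.4792.

15.4792


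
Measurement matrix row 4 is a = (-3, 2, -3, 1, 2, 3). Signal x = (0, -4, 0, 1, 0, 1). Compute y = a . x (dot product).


Non-zero terms: ['2*-4', '1*1', '3*1']
Products: [-8, 1, 3]
y = sum = -4.

-4


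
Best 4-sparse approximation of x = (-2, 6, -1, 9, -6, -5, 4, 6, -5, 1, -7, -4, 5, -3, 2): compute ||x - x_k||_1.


Sorted |x_i| descending: [9, 7, 6, 6, 6, 5, 5, 5, 4, 4, 3, 2, 2, 1, 1]
Keep top 4: [9, 7, 6, 6]
Tail entries: [6, 5, 5, 5, 4, 4, 3, 2, 2, 1, 1]
L1 error = sum of tail = 38.

38


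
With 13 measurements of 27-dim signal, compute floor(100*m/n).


100*m/n = 100*13/27 ≈ 48.1481.
floor = 48.

48


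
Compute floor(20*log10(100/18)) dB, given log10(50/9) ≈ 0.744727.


||x||/||e|| = 100/18 = 50/9.
log10(50/9) ≈ 0.744727.
20*log10(||x||/||e||) ≈ 20*0.744727 = 14.89454.
floor(14.89454) = 14.

14


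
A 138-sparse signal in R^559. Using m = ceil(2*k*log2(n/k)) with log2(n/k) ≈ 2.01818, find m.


log2(n/k) = log2(559/138) ≈ 2.01818.
2*k*log2(n/k) ≈ 2*138*2.01818 = 557.01768.
m = ceil(557.01768) = 558.

558


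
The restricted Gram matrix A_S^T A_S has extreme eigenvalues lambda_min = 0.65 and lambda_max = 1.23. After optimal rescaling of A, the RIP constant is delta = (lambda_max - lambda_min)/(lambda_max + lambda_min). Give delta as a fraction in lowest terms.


lambda_max - lambda_min = 1.23 - 0.65 = 0.58.
lambda_max + lambda_min = 1.23 + 0.65 = 1.88.
delta = 0.58/1.88 = 58/188 = 29/94.

29/94


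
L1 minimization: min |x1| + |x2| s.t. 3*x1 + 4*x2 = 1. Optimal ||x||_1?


Axis intercepts:
  x1 = 1/3, x2 = 0: L1 = 1/3
  x1 = 0, x2 = 1/4: L1 = 1/4
x* = (0, 1/4)
||x*||_1 = 1/4.

1/4


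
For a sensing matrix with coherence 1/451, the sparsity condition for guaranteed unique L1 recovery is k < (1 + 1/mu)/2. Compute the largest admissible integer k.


1/mu = 451.
1 + 1/mu = 452.
(1 + 1/mu)/2 = 226 is an integer and the inequality is strict, so k_max = 226 - 1 = 225.

225


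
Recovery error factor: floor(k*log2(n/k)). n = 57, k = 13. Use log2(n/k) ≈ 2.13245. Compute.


log2(n/k) = log2(57/13) ≈ 2.13245.
k*log2(n/k) ≈ 13*2.13245 = 27.72185.
floor(27.72185) = 27.

27


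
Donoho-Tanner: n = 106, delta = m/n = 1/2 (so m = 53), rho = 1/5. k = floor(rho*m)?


m = 1/2*106 = 53.
rho = 1/5.
rho*m = 1/5*53 = 10.6.
k = floor(10.6) = 10.

10


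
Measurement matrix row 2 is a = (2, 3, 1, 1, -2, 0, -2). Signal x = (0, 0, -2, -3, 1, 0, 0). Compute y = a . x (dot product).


Non-zero terms: ['1*-2', '1*-3', '-2*1']
Products: [-2, -3, -2]
y = sum = -7.

-7


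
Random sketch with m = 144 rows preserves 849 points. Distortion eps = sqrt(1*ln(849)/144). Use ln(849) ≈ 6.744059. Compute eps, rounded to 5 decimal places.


ln(849) ≈ 6.744059.
1*ln(N)/m ≈ 1*6.744059/144 ≈ 0.04683374.
eps = sqrt(0.04683374) ≈ 0.216411 ≈ 0.21641.

0.21641


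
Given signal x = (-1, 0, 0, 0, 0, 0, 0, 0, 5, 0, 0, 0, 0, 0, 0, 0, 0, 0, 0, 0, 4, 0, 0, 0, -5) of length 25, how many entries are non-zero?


Non-zero positions: [0, 8, 20, 24].
Sparsity = 4.

4


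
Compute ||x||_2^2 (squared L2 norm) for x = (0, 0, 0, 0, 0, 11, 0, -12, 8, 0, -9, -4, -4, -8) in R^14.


Non-zero entries: [(5, 11), (7, -12), (8, 8), (10, -9), (11, -4), (12, -4), (13, -8)]
Squares: [121, 144, 64, 81, 16, 16, 64]
||x||_2^2 = sum = 506.

506


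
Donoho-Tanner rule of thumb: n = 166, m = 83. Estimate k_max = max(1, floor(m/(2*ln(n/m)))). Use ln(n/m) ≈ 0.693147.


n/m = 166/83 = 2.
ln(n/m) ≈ 0.693147.
2*ln(n/m) ≈ 1.386294.
m/(2*ln(n/m)) ≈ 83/1.386294 ≈ 59.8719.
floor = 59.
k_max = max(1, 59) = 59.

59


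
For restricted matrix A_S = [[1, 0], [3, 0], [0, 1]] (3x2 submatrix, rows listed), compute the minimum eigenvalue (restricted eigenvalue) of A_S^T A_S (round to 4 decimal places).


A_S^T A_S = [[10, 0], [0, 1]].
trace = 11.
det = 10.
disc = trace^2 - 4*det = 121 - 4*10 = 81.
sqrt(81) = 9.
lam_min = (11 - 9)/2 = 1 = 1.0000.

1.0000


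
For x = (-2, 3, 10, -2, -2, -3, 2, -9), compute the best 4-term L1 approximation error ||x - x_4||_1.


Sorted |x_i| descending: [10, 9, 3, 3, 2, 2, 2, 2]
Keep top 4: [10, 9, 3, 3]
Tail entries: [2, 2, 2, 2]
L1 error = sum of tail = 8.

8


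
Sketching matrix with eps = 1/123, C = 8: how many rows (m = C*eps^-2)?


1/eps = 123.
(1/eps)^2 = 15129.
m = 8*15129 = 121032.

121032


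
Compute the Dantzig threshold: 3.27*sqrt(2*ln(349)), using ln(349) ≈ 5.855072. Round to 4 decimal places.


ln(349) ≈ 5.855072.
2*ln(n) ≈ 11.710144.
sqrt(2*ln(n)) ≈ sqrt(11.710144) ≈ 3.422009.
threshold ≈ 3.27*3.422009 = 11.18996943 ≈ 11.1900.

11.1900


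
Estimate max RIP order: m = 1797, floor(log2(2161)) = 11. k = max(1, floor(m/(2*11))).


floor(log2(2161)) = 11.
2*11 = 22.
m/(2*floor(log2(n))) = 1797/22 ≈ 81.6818.
floor = 81.
k = max(1, 81) = 81.

81


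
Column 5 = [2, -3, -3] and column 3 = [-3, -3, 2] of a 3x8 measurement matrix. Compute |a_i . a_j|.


Inner product: 2*-3 + -3*-3 + -3*2
Products: [-6, 9, -6]
Sum = -3.
|dot| = 3.

3


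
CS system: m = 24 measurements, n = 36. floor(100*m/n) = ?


100*m/n = 100*24/36 ≈ 66.6667.
floor = 66.

66


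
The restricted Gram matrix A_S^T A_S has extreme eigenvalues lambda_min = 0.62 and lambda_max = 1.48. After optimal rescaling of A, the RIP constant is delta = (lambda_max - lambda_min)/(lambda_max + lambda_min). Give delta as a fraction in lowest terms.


lambda_max - lambda_min = 1.48 - 0.62 = 0.86.
lambda_max + lambda_min = 1.48 + 0.62 = 2.10.
delta = 0.86/2.10 = 86/210 = 43/105.

43/105


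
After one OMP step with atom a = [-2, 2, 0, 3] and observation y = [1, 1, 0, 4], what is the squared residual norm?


a^T a = 17.
a^T y = 12.
coeff = 12/17 = 12/17.
||r||^2 = 162/17.

162/17


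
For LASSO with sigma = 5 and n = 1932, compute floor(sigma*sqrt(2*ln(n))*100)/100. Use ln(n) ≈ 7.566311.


ln(1932) ≈ 7.566311.
2*ln(n) ≈ 15.132622.
sqrt(2*ln(n)) ≈ sqrt(15.132622) ≈ 3.890067.
lambda ≈ 5*3.890067 = 19.450335.
floor(lambda*100)/100 = 19.45.

19.45


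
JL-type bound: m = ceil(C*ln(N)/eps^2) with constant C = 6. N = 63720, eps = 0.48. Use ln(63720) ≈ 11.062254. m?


ln(63720) ≈ 11.062254.
eps^2 = 0.48^2 = 0.2304.
C*ln(N)/eps^2 ≈ 6*11.062254/0.2304 ≈ 288.0795.
m = ceil(288.0795) = 289.

289


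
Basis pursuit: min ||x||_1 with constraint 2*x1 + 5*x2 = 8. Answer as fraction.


Axis intercepts:
  x1 = 4, x2 = 0: L1 = 4
  x1 = 0, x2 = 8/5: L1 = 8/5
x* = (0, 8/5)
||x*||_1 = 8/5.

8/5


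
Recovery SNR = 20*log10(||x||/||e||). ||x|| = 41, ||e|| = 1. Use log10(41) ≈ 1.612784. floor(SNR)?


||x||/||e|| = 41/1 = 41.
log10(41) ≈ 1.612784.
20*log10(||x||/||e||) ≈ 20*1.612784 = 32.25568.
floor(32.25568) = 32.

32


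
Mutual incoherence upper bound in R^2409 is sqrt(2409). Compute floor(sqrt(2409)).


49^2 = 2401 <= 2409 < 2500 = 50^2, so 49 <= sqrt(2409) < 50.
floor(sqrt(2409)) = 49.

49


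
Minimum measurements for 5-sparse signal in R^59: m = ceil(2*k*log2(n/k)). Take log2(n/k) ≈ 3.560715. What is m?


log2(n/k) = log2(59/5) ≈ 3.560715.
2*k*log2(n/k) ≈ 2*5*3.560715 = 35.60715.
m = ceil(35.60715) = 36.

36


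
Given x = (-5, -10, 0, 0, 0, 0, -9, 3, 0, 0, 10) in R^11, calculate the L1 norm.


Non-zero entries: [(0, -5), (1, -10), (6, -9), (7, 3), (10, 10)]
Absolute values: [5, 10, 9, 3, 10]
||x||_1 = sum = 37.

37


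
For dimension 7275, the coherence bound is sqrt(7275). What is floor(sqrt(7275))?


85^2 = 7225 <= 7275 < 7396 = 86^2, so 85 <= sqrt(7275) < 86.
floor(sqrt(7275)) = 85.

85


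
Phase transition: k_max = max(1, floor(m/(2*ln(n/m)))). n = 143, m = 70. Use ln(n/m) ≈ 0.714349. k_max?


n/m = 143/70.
ln(n/m) ≈ 0.714349.
2*ln(n/m) ≈ 1.428698.
m/(2*ln(n/m)) ≈ 70/1.428698 ≈ 48.9957.
floor = 48.
k_max = max(1, 48) = 48.

48


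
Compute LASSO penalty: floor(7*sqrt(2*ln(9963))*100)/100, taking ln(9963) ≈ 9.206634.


ln(9963) ≈ 9.206634.
2*ln(n) ≈ 18.413268.
sqrt(2*ln(n)) ≈ sqrt(18.413268) ≈ 4.291068.
lambda ≈ 7*4.291068 = 30.037476.
floor(lambda*100)/100 = 30.03.

30.03


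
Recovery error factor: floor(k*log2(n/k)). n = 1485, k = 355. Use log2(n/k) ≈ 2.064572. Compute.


log2(n/k) = log2(1485/355) ≈ 2.064572.
k*log2(n/k) ≈ 355*2.064572 = 732.92306.
floor(732.92306) = 732.

732


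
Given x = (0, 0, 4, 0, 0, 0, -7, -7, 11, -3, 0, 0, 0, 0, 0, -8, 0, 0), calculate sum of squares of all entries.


Non-zero entries: [(2, 4), (6, -7), (7, -7), (8, 11), (9, -3), (15, -8)]
Squares: [16, 49, 49, 121, 9, 64]
||x||_2^2 = sum = 308.

308


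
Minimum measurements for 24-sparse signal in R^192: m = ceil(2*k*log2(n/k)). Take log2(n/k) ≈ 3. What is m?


log2(n/k) = log2(192/24) ≈ 3.
2*k*log2(n/k) ≈ 2*24*3 = 144.
m = ceil(144) = 144.

144


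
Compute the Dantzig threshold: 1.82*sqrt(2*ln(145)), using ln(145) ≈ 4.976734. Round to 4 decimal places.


ln(145) ≈ 4.976734.
2*ln(n) ≈ 9.953468.
sqrt(2*ln(n)) ≈ sqrt(9.953468) ≈ 3.154912.
threshold ≈ 1.82*3.154912 = 5.74193984 ≈ 5.7419.

5.7419


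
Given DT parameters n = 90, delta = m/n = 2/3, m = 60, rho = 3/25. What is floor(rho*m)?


m = 2/3*90 = 60.
rho = 3/25.
rho*m = 3/25*60 = 7.2.
k = floor(7.2) = 7.

7


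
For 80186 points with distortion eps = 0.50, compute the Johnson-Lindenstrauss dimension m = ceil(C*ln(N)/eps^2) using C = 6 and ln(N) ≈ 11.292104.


ln(80186) ≈ 11.292104.
eps^2 = 0.50^2 = 0.25.
C*ln(N)/eps^2 ≈ 6*11.292104/0.25 ≈ 271.0105.
m = ceil(271.0105) = 272.

272


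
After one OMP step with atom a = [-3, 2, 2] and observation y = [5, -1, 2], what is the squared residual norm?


a^T a = 17.
a^T y = -13.
coeff = -13/17 = -13/17.
||r||^2 = 341/17.

341/17


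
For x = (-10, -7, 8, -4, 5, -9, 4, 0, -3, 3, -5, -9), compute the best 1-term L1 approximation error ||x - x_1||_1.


Sorted |x_i| descending: [10, 9, 9, 8, 7, 5, 5, 4, 4, 3, 3, 0]
Keep top 1: [10]
Tail entries: [9, 9, 8, 7, 5, 5, 4, 4, 3, 3, 0]
L1 error = sum of tail = 57.

57


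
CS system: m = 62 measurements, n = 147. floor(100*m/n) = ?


100*m/n = 100*62/147 ≈ 42.1769.
floor = 42.

42


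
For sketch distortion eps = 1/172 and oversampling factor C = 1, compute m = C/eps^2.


1/eps = 172.
(1/eps)^2 = 29584.
m = 1*29584 = 29584.

29584


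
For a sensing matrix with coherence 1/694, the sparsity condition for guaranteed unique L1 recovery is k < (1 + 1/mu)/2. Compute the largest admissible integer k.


1/mu = 694.
1 + 1/mu = 695.
(1 + 1/mu)/2 = 347.5 is not an integer, so k_max = floor(347.5) = 347.

347


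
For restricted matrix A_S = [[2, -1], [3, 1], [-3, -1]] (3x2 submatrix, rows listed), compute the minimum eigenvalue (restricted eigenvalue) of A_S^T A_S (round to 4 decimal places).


A_S^T A_S = [[22, 4], [4, 3]].
trace = 25.
det = 50.
disc = trace^2 - 4*det = 625 - 4*50 = 425.
sqrt(425) ≈ 20.615528.
lam_min = (25 - sqrt(425))/2 ≈ (25 - 20.615528)/2 = 2.192236 ≈ 2.1922.

2.1922


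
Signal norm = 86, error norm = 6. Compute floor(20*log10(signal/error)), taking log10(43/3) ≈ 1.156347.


||x||/||e|| = 86/6 = 43/3.
log10(43/3) ≈ 1.156347.
20*log10(||x||/||e||) ≈ 20*1.156347 = 23.12694.
floor(23.12694) = 23.

23


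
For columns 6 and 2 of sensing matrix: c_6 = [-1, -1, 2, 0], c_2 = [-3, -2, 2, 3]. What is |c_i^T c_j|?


Inner product: -1*-3 + -1*-2 + 2*2 + 0*3
Products: [3, 2, 4, 0]
Sum = 9.
|dot| = 9.

9


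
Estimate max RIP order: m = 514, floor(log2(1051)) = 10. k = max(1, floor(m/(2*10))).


floor(log2(1051)) = 10.
2*10 = 20.
m/(2*floor(log2(n))) = 514/20 ≈ 25.7.
floor = 25.
k = max(1, 25) = 25.

25


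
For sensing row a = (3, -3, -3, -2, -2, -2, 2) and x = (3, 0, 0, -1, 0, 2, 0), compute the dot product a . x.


Non-zero terms: ['3*3', '-2*-1', '-2*2']
Products: [9, 2, -4]
y = sum = 7.

7


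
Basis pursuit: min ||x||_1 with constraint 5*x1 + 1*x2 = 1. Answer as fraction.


Axis intercepts:
  x1 = 1/5, x2 = 0: L1 = 1/5
  x1 = 0, x2 = 1: L1 = 1
x* = (1/5, 0)
||x*||_1 = 1/5.

1/5


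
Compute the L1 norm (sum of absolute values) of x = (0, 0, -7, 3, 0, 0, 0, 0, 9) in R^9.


Non-zero entries: [(2, -7), (3, 3), (8, 9)]
Absolute values: [7, 3, 9]
||x||_1 = sum = 19.

19


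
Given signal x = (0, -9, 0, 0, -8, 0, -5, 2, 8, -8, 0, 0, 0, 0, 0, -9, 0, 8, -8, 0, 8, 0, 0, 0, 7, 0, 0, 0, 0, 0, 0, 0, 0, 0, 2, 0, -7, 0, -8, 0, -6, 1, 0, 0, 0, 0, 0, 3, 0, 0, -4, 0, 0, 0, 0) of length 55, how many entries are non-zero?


Non-zero positions: [1, 4, 6, 7, 8, 9, 15, 17, 18, 20, 24, 34, 36, 38, 40, 41, 47, 50].
Sparsity = 18.

18


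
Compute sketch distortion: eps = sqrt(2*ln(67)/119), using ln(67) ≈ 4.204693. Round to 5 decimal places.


ln(67) ≈ 4.204693.
2*ln(N)/m ≈ 2*4.204693/119 ≈ 0.07066711.
eps = sqrt(0.07066711) ≈ 0.2658329 ≈ 0.26583.

0.26583


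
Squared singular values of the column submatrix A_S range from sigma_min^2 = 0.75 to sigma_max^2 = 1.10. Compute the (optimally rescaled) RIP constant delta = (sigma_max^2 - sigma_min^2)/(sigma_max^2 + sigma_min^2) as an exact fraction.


lambda_max - lambda_min = 1.10 - 0.75 = 0.35.
lambda_max + lambda_min = 1.10 + 0.75 = 1.85.
delta = 0.35/1.85 = 35/185 = 7/37.

7/37
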